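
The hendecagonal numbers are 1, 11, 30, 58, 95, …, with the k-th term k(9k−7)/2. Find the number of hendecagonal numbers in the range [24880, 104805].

79

The n-th hendecagonal number is n(9n−7)/2.
Smallest index with value ≥ 24880: n = 75 (giving 25050).
Largest index with value ≤ 104805: n = 153 (giving 104805).
Indices 75 through 153: 79 terms.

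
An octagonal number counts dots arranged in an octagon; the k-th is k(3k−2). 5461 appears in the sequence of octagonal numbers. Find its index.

43

Set n(3n−2) = 5461, giving 3n² − 2n − 5461 = 0.
The discriminant is 4 + 12·5461 = 65536, and √65536 = 256.
So n = (2 + 256) / 6 = 258/6 = 43.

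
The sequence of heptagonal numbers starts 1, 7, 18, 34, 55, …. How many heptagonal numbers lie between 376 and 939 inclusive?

7

The n-th heptagonal number is n(5n−3)/2.
Smallest index with value ≥ 376: n = 13 (giving 403).
Largest index with value ≤ 939: n = 19 (giving 874).
Indices 13 through 19: 7 terms.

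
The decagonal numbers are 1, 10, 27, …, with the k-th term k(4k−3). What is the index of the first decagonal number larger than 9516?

50

Solve n(4n−3) > 9516 for integer n.
The largest n with value ≤ 9516 is 49 (since 9457 ≤ 9516 < 9850), so the first above is n = 50, value 9850.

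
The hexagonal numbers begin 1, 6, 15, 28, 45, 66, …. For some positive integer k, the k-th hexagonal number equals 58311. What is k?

171

Set n(2n−1) = 58311, giving 2n² − n − 58311 = 0.
The discriminant is 1 + 8·58311 = 466489, and √466489 = 683.
So n = (1 + 683) / 4 = 684/4 = 171.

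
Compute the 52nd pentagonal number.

The 52nd pentagonal number is n(3n−1)/2 with n = 52.
52·(3·52 − 1)/2 = 52·155/2 = 4030.

4030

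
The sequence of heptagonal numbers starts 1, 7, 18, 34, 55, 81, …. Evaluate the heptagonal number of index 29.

2059

The 29th heptagonal number is n(5n−3)/2 with n = 29.
29·(5·29 − 3)/2 = 29·142/2 = 29·71 = 2059.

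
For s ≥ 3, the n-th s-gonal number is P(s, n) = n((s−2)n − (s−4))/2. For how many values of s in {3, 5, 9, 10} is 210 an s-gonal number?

2

s = 3: P(3, 20) = 210. ✓
s = 5: P(5, 12) = 210. ✓
s = 9: P(9, 8) = 204 and P(9, 9) = 261; 210 is not s-gonal.
s = 10: P(10, 7) = 175 and P(10, 8) = 232; 210 is not s-gonal.
Hits: s ∈ {3, 5} → 2.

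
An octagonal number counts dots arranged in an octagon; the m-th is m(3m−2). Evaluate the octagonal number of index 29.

The 29th octagonal number is n(3n−2) with n = 29.
29·(3·29 − 2) = 29·85 = 2465.

2465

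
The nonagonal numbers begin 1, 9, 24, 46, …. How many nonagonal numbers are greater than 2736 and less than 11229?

28

The n-th nonagonal number is n(7n−5)/2.
Smallest index with value > 2736: n = 29 (giving 2871).
Largest index with value < 11229: n = 56 (giving 10836).
Indices 29 through 56: 28 terms.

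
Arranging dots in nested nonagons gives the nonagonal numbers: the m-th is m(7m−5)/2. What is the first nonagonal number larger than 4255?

Solve n(7n−5)/2 > 4255 for integer n.
The largest n with value ≤ 4255 is 35 (since 4200 ≤ 4255 < 4446), so the first above is n = 36, value 4446.

4446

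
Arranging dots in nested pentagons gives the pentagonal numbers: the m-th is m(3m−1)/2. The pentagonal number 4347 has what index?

Set n(3n−1)/2 = 4347, giving 3n² − n − 8694 = 0.
The discriminant is 1 + 24·4347 = 104329, and √104329 = 323.
So n = (1 + 323) / 6 = 324/6 = 54.
Check: 54·(3·54 − 1)/2 = 4347. ✓

54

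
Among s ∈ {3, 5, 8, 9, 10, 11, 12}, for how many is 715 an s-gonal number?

s = 3: P(3, 37) = 703 and P(3, 38) = 741; 715 is not s-gonal.
s = 5: P(5, 22) = 715. ✓
s = 8: P(8, 15) = 645 and P(8, 16) = 736; 715 is not s-gonal.
s = 9: P(9, 14) = 651 and P(9, 15) = 750; 715 is not s-gonal.
s = 10: P(10, 13) = 637 and P(10, 14) = 742; 715 is not s-gonal.
s = 11: P(11, 13) = 715. ✓
s = 12: P(12, 12) = 672 and P(12, 13) = 793; 715 is not s-gonal.
Hits: s ∈ {5, 11} → 2.

2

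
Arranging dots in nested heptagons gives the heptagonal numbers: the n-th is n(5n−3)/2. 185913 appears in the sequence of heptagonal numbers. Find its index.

Set n(5n−3)/2 = 185913, giving 5n² − 3n − 371826 = 0.
The discriminant is 9 + 40·185913 = 7436529, and √7436529 = 2727.
So n = (3 + 2727) / 10 = 2730/10 = 273.
Check: 273·(5·273 − 3)/2 = 185913. ✓

273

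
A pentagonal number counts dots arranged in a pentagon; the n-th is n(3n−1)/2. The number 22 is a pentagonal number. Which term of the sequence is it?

Set n(3n−1)/2 = 22, giving 3n² − n − 44 = 0.
So n = (1 + 23) / 6 = 24/6 = 4.
Check: 4·(3·4 − 1)/2 = 22. ✓

4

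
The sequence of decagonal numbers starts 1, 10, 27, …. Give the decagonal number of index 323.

The 323rd decagonal number is n(4n−3) with n = 323.
323·(4·323 − 3) = 323·1289 = 416347.

416347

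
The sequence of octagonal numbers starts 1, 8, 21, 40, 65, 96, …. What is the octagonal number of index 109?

35425

The 109th octagonal number is n(3n−2) with n = 109.
109·(3·109 − 2) = 109·325 = 35425.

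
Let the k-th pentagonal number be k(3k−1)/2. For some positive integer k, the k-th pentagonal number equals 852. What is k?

24

Set n(3n−1)/2 = 852, giving 3n² − n − 1704 = 0.
The discriminant is 1 + 24·852 = 20449, and √20449 = 143.
So n = (1 + 143) / 6 = 144/6 = 24.
Check: 24·(3·24 − 1)/2 = 852. ✓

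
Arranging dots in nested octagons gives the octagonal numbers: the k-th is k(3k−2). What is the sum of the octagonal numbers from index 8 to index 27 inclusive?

Σ i(3i−2) = 3Σi² − 2Σi over i = 8..27.
Σi = 378 − 28 = 350 and Σi² = 6930 − 140 = 6790.
3·6790 − 2·350 = 19670.

19670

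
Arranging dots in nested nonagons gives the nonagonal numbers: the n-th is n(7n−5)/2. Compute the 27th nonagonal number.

2484

The 27th nonagonal number is n(7n−5)/2 with n = 27.
27·(7·27 − 5)/2 = 27·184/2 = 27·92 = 2484.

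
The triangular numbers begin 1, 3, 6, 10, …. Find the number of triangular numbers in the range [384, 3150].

The n-th triangular number is n(n+1)/2.
Smallest index with value ≥ 384: n = 28 (giving 406).
Largest index with value ≤ 3150: n = 78 (giving 3081).
Indices 28 through 78: 51 terms.

51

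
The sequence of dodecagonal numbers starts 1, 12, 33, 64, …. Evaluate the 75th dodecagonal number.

The 75th dodecagonal number is n(5n−4) with n = 75.
75·(5·75 − 4) = 75·371 = 27825.

27825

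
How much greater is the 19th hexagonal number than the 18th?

73

Consecutive hexagonal numbers differ by 4n − 3: here 4·19 − 3 = 73.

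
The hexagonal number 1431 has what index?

27

Set n(2n−1) = 1431, giving 2n² − n − 1431 = 0.
The discriminant is 1 + 8·1431 = 11449, and √11449 = 107.
So n = (1 + 107) / 4 = 108/4 = 27.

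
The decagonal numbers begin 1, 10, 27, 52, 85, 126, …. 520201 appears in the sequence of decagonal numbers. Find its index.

Set n(4n−3) = 520201, giving 4n² − 3n − 520201 = 0.
The discriminant is 9 + 16·520201 = 8323225, and √8323225 = 2885.
So n = (3 + 2885) / 8 = 2888/8 = 361.

361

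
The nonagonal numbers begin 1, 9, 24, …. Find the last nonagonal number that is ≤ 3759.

Solve n(7n−5)/2 ≤ 3759 for integer n.
n = 33 gives 3729 ≤ 3759, while n = 34 gives 3961 > 3759; so the answer is 3729.

3729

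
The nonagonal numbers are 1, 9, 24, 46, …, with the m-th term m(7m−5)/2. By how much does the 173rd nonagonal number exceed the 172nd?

1205

Consecutive nonagonal numbers differ by 7n − 6: here 7·173 − 6 = 1205.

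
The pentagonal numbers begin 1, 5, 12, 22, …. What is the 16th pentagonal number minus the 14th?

89

16·(3·16 − 1)/2 = 376 and 14·(3·14 − 1)/2 = 287.
Difference: 376 − 287 = 89.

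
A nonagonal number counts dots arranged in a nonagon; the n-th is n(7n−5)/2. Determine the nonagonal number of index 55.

10450

55·(7·55 − 5)/2 = 55·380/2 = 55·190 = 10450.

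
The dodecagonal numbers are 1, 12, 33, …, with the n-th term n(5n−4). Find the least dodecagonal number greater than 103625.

Solve n(5n−4) > 103625 for integer n.
The largest n with value ≤ 103625 is 144 (since 103104 ≤ 103625 < 104545), so the first above is n = 145, value 104545.

104545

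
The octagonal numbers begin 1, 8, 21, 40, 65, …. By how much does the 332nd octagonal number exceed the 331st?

Consecutive octagonal numbers differ by 6n − 5: here 6·332 − 5 = 1987.

1987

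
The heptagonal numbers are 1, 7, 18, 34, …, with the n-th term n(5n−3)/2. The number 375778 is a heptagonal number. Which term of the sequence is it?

388

Set n(5n−3)/2 = 375778, giving 5n² − 3n − 751556 = 0.
The discriminant is 9 + 40·375778 = 15031129, and √15031129 = 3877.
So n = (3 + 3877) / 10 = 3880/10 = 388.
Check: 388·(5·388 − 3)/2 = 375778. ✓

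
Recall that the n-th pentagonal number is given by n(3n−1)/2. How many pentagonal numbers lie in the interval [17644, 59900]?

92

The n-th pentagonal number is n(3n−1)/2.
Smallest index with value ≥ 17644: n = 109 (giving 17767).
Largest index with value ≤ 59900: n = 200 (giving 59900).
Indices 109 through 200: 92 terms.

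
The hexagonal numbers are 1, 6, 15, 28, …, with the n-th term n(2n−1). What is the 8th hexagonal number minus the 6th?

54

8·(2·8 − 1) = 120 and 6·(2·6 − 1) = 66.
Difference: 120 − 66 = 54.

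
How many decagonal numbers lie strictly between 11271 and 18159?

14

The n-th decagonal number is n(4n−3).
Smallest index with value > 11271: n = 54 (giving 11502).
Largest index with value < 18159: n = 67 (giving 17755).
Indices 54 through 67: 14 terms.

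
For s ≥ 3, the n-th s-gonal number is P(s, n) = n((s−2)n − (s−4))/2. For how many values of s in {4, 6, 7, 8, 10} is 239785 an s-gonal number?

s = 4: P(4, 489) = 239121 and P(4, 490) = 240100; 239785 is not s-gonal.
s = 6: P(6, 346) = 239086 and P(6, 347) = 240471; 239785 is not s-gonal.
s = 7: P(7, 310) = 239785. ✓
s = 8: P(8, 283) = 239701 and P(8, 284) = 241400; 239785 is not s-gonal.
s = 10: P(10, 245) = 239365 and P(10, 246) = 241326; 239785 is not s-gonal.
Hits: s ∈ {7} → 1.

1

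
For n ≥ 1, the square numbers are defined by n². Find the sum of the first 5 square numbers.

Σ_{i=1}^{5} i² = 5·6·11/6 = 55.

55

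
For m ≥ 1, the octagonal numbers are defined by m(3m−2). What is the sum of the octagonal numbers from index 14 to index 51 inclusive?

Σ i(3i−2) = 3Σi² − 2Σi over i = 14..51.
Σi = 1326 − 91 = 1235 and Σi² = 45526 − 819 = 44707.
3·44707 − 2·1235 = 131651.

131651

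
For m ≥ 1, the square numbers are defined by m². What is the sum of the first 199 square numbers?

Σ_{i=1}^{199} i² = 199·200·399/6 = 2646700.

2646700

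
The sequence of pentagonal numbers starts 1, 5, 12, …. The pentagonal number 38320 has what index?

160

Set n(3n−1)/2 = 38320, giving 3n² − n − 76640 = 0.
The discriminant is 1 + 24·38320 = 919681, and √919681 = 959.
So n = (1 + 959) / 6 = 960/6 = 160.
Check: 160·(3·160 − 1)/2 = 38320. ✓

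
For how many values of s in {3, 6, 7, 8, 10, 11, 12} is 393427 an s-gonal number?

s = 3: P(3, 886) = 392941 and P(3, 887) = 393828; 393427 is not s-gonal.
s = 6: P(6, 443) = 392055 and P(6, 444) = 393828; 393427 is not s-gonal.
s = 7: P(7, 397) = 393427. ✓
s = 8: P(8, 362) = 392408 and P(8, 363) = 394581; 393427 is not s-gonal.
s = 10: P(10, 313) = 390937 and P(10, 314) = 393442; 393427 is not s-gonal.
s = 11: P(11, 296) = 393236 and P(11, 297) = 395901; 393427 is not s-gonal.
s = 12: P(12, 280) = 390880 and P(12, 281) = 393681; 393427 is not s-gonal.
Hits: s ∈ {7} → 1.

1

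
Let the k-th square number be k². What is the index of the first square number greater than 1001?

Solve n² > 1001 for integer n.
The largest n with value ≤ 1001 is 31 (since 961 ≤ 1001 < 1024), so the first above is n = 32, value 1024.

32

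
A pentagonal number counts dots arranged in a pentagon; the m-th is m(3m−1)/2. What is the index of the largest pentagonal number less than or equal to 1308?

Solve n(3n−1)/2 ≤ 1308 for integer n.
n = 29 gives 1247 ≤ 1308, while n = 30 gives 1335 > 1308; so the answer is index 29.

29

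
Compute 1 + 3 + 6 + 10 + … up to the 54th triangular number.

27720

Σ i(i+1)/2 = (Σi² + Σi) / 2 over i = 1..54.
Σi = 1485 and Σi² = 53955.
(1·53955 + 1·1485) / 2 = 55440/2 = 27720.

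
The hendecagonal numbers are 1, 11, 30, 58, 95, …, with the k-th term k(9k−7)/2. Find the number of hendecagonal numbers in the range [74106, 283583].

The n-th hendecagonal number is n(9n−7)/2.
Smallest index with value ≥ 74106: n = 129 (giving 74433).
Largest index with value ≤ 283583: n = 251 (giving 282626).
Indices 129 through 251: 123 terms.

123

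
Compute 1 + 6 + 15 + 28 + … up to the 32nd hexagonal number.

Σ i(2i−1) = 2Σi² − Σi over i = 1..32.
Σi = 528 and Σi² = 11440.
2·11440 − 1·528 = 22352.

22352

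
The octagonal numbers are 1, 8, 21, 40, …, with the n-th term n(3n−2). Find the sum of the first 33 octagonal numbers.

36465

Σ i(3i−2) = 3Σi² − 2Σi over i = 1..33.
Σi = 561 and Σi² = 12529.
3·12529 − 2·561 = 36465.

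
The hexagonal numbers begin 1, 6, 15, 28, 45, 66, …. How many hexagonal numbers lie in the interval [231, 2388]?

24

The n-th hexagonal number is n(2n−1).
Smallest index with value ≥ 231: n = 11 (giving 231).
Largest index with value ≤ 2388: n = 34 (giving 2278).
Indices 11 through 34: 24 terms.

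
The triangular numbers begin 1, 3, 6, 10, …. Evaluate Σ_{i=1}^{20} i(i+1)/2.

Σ i(i+1)/2 = (Σi² + Σi) / 2 over i = 1..20.
Σi = 210 and Σi² = 2870.
(1·2870 + 1·210) / 2 = 3080/2 = 1540.

1540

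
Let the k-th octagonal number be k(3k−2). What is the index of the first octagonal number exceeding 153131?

Solve n(3n−2) > 153131 for integer n.
The largest n with value ≤ 153131 is 226 (since 152776 ≤ 153131 < 154133), so the first above is n = 227, value 154133.

227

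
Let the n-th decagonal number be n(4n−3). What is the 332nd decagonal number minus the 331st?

Consecutive decagonal numbers differ by 8n − 7: here 8·332 − 7 = 2649.

2649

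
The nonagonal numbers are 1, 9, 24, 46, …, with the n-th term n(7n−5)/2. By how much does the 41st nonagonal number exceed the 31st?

41·(7·41 − 5)/2 = 5781 and 31·(7·31 − 5)/2 = 3286.
Difference: 5781 − 3286 = 2495.

2495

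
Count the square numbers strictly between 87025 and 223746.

178

The n-th square number is n².
Smallest index with value > 87025: n = 296 (giving 87616).
Largest index with value < 223746: n = 473 (giving 223729).
Indices 296 through 473: 178 terms.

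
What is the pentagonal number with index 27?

1080

The 27th pentagonal number is n(3n−1)/2 with n = 27.
27·(3·27 − 1)/2 = 27·80/2 = 27·40 = 1080.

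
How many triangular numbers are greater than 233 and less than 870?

The n-th triangular number is n(n+1)/2.
Smallest index with value > 233: n = 22 (giving 253).
Largest index with value < 870: n = 41 (giving 861).
Indices 22 through 41: 20 terms.

20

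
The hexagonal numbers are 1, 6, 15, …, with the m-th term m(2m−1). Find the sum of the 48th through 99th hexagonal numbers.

581438

Σ i(2i−1) = 2Σi² − Σi over i = 48..99.
Σi = 4950 − 1128 = 3822 and Σi² = 328350 − 35720 = 292630.
2·292630 − 1·3822 = 581438.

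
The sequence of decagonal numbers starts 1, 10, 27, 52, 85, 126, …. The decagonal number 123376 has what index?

Set n(4n−3) = 123376, giving 4n² − 3n − 123376 = 0.
The discriminant is 9 + 16·123376 = 1974025, and √1974025 = 1405.
So n = (3 + 1405) / 8 = 1408/8 = 176.
Check: 176·(4·176 − 3) = 123376. ✓

176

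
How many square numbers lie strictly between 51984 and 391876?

The n-th square number is n².
Smallest index with value > 51984: n = 229 (giving 52441).
Largest index with value < 391876: n = 625 (giving 390625).
Indices 229 through 625: 397 terms.

397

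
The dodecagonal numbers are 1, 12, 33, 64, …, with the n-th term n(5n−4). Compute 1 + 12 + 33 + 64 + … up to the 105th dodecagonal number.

1934765

Σ i(5i−4) = 5Σi² − 4Σi over i = 1..105.
Σi = 5565 and Σi² = 391405.
5·391405 − 4·5565 = 1934765.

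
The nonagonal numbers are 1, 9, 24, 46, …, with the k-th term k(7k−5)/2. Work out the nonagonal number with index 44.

The 44th nonagonal number is n(7n−5)/2 with n = 44.
44·(7·44 − 5)/2 = 44·303/2 = 6666.

6666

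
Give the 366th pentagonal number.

The 366th pentagonal number is n(3n−1)/2 with n = 366.
366·(3·366 − 1)/2 = 366·1097/2 = 200751.

200751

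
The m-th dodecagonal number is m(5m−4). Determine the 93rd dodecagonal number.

The 93rd dodecagonal number is n(5n−4) with n = 93.
93·(5·93 − 4) = 93·461 = 42873.

42873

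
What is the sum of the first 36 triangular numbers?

8436

Σ i(i+1)/2 = (Σi² + Σi) / 2 over i = 1..36.
Σi = 666 and Σi² = 16206.
(1·16206 + 1·666) / 2 = 16872/2 = 8436.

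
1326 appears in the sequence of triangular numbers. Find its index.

51

Set n(n+1)/2 = 1326, giving n² + n − 2652 = 0.
The discriminant is 1 + 8·1326 = 10609, and √10609 = 103.
So n = (-1 + 103) / 2 = 102/2 = 51.
Check: 51·52/2 = 1326. ✓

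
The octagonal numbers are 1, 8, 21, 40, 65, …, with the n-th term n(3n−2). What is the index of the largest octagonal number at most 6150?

45

Solve n(3n−2) ≤ 6150 for integer n.
n = 45 gives 5985 ≤ 6150, while n = 46 gives 6256 > 6150; so the answer is index 45.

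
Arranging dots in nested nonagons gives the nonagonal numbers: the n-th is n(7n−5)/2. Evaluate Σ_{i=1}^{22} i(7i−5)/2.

Σ i(7i−5)/2 = (7Σi² − 5Σi) / 2 over i = 1..22.
Σi = 253 and Σi² = 3795.
(7·3795 − 5·253) / 2 = 25300/2 = 12650.

12650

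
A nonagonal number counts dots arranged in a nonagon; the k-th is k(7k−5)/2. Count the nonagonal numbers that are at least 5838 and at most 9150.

10

The n-th nonagonal number is n(7n−5)/2.
Smallest index with value ≥ 5838: n = 42 (giving 6069).
Largest index with value ≤ 9150: n = 51 (giving 8976).
Indices 42 through 51: 10 terms.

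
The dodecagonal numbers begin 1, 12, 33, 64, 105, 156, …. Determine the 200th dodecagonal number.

199200

200·(5·200 − 4) = 200·996 = 199200.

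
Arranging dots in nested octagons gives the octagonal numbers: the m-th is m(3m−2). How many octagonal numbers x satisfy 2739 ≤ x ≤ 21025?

The n-th octagonal number is n(3n−2).
Smallest index with value ≥ 2739: n = 31 (giving 2821).
Largest index with value ≤ 21025: n = 84 (giving 21000).
Indices 31 through 84: 54 terms.

54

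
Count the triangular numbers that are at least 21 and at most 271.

17

The n-th triangular number is n(n+1)/2.
Smallest index with value ≥ 21: n = 6 (giving 21).
Largest index with value ≤ 271: n = 22 (giving 253).
Indices 6 through 22: 17 terms.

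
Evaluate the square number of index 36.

1296

The 36th square number is n² with n = 36.
36² = 1296.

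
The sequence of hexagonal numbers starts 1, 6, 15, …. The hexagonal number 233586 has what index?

342

Set n(2n−1) = 233586, giving 2n² − n − 233586 = 0.
The discriminant is 1 + 8·233586 = 1868689, and √1868689 = 1367.
So n = (1 + 1367) / 4 = 1368/4 = 342.
Check: 342·(2·342 − 1) = 233586. ✓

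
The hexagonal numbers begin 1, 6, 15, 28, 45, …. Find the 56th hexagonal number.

6216

The 56th hexagonal number is n(2n−1) with n = 56.
56·(2·56 − 1) = 56·111 = 6216.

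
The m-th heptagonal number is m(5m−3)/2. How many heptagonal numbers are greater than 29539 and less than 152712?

The n-th heptagonal number is n(5n−3)/2.
Smallest index with value > 29539: n = 110 (giving 30085).
Largest index with value < 152712: n = 247 (giving 152152).
Indices 110 through 247: 138 terms.

138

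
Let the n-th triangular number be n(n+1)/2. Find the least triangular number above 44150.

Solve n(n+1)/2 > 44150 for integer n.
The largest n with value ≤ 44150 is 296 (since 43956 ≤ 44150 < 44253), so the first above is n = 297, value 44253.

44253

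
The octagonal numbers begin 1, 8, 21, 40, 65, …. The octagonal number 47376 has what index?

126

Set n(3n−2) = 47376, giving 3n² − 2n − 47376 = 0.
The discriminant is 4 + 12·47376 = 568516, and √568516 = 754.
So n = (2 + 754) / 6 = 756/6 = 126.
Check: 126·(3·126 − 2) = 47376. ✓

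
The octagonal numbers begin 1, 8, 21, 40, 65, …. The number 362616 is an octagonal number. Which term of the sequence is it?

Set n(3n−2) = 362616, giving 3n² − 2n − 362616 = 0.
The discriminant is 4 + 12·362616 = 4351396, and √4351396 = 2086.
So n = (2 + 2086) / 6 = 2088/6 = 348.
Check: 348·(3·348 − 2) = 362616. ✓

348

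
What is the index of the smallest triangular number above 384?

28

Solve n(n+1)/2 > 384 for integer n.
The largest n with value ≤ 384 is 27 (since 378 ≤ 384 < 406), so the first above is n = 28, value 406.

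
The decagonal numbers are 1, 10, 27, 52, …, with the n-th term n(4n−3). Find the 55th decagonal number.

55·(4·55 − 3) = 55·217 = 11935.

11935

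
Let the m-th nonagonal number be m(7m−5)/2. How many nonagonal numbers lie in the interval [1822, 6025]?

The n-th nonagonal number is n(7n−5)/2.
Smallest index with value ≥ 1822: n = 24 (giving 1956).
Largest index with value ≤ 6025: n = 41 (giving 5781).
Indices 24 through 41: 18 terms.

18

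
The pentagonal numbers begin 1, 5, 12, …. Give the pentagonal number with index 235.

82720

The 235th pentagonal number is n(3n−1)/2 with n = 235.
235·(3·235 − 1)/2 = 235·704/2 = 235·352 = 82720.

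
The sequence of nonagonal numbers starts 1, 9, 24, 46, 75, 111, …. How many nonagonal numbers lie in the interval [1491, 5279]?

The n-th nonagonal number is n(7n−5)/2.
Smallest index with value ≥ 1491: n = 21 (giving 1491).
Largest index with value ≤ 5279: n = 39 (giving 5226).
Indices 21 through 39: 19 terms.

19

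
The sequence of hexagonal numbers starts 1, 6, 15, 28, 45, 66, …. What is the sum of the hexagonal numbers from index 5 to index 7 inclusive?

Σ i(2i−1) = 2Σi² − Σi over i = 5..7.
Σi = 28 − 10 = 18 and Σi² = 140 − 30 = 110.
2·110 − 1·18 = 202.

202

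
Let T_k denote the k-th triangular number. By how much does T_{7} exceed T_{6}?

7

Consecutive triangular numbers differ by n: T_{7} − T_{6} = 7.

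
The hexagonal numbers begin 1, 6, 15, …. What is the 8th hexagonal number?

The 8th hexagonal number is n(2n−1) with n = 8.
8·(2·8 − 1) = 8·15 = 120.

120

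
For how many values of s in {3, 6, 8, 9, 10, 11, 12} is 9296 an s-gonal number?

1

s = 3: P(3, 135) = 9180 and P(3, 136) = 9316; 9296 is not s-gonal.
s = 6: P(6, 68) = 9180 and P(6, 69) = 9453; 9296 is not s-gonal.
s = 8: P(8, 56) = 9296. ✓
s = 9: P(9, 51) = 8976 and P(9, 52) = 9334; 9296 is not s-gonal.
s = 10: P(10, 48) = 9072 and P(10, 49) = 9457; 9296 is not s-gonal.
s = 11: P(11, 45) = 8955 and P(11, 46) = 9361; 9296 is not s-gonal.
s = 12: P(12, 43) = 9073 and P(12, 44) = 9504; 9296 is not s-gonal.
Hits: s ∈ {8} → 1.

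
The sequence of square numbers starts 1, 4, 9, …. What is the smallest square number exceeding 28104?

Solve n² > 28104 for integer n.
The largest n with value ≤ 28104 is 167 (since 27889 ≤ 28104 < 28224), so the first above is n = 168, value 28224.

28224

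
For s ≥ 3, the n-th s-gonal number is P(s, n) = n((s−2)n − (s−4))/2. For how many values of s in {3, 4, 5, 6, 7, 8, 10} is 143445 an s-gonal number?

s = 3: P(3, 535) = 143380 and P(3, 536) = 143916; 143445 is not s-gonal.
s = 4: P(4, 378) = 142884 and P(4, 379) = 143641; 143445 is not s-gonal.
s = 5: P(5, 309) = 143067 and P(5, 310) = 143995; 143445 is not s-gonal.
s = 6: P(6, 268) = 143380 and P(6, 269) = 144453; 143445 is not s-gonal.
s = 7: P(7, 239) = 142444 and P(7, 240) = 143640; 143445 is not s-gonal.
s = 8: P(8, 219) = 143445. ✓
s = 10: P(10, 189) = 142317 and P(10, 190) = 143830; 143445 is not s-gonal.
Hits: s ∈ {8} → 1.

1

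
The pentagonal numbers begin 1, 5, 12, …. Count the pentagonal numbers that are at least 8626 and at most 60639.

126

The n-th pentagonal number is n(3n−1)/2.
Smallest index with value ≥ 8626: n = 76 (giving 8626).
Largest index with value ≤ 60639: n = 201 (giving 60501).
Indices 76 through 201: 126 terms.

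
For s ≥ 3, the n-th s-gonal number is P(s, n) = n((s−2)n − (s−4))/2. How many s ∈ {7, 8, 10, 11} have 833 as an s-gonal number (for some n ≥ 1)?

2

s = 7: P(7, 18) = 783 and P(7, 19) = 874; 833 is not s-gonal.
s = 8: P(8, 17) = 833. ✓
s = 10: P(10, 14) = 742 and P(10, 15) = 855; 833 is not s-gonal.
s = 11: P(11, 14) = 833. ✓
Hits: s ∈ {8, 11} → 2.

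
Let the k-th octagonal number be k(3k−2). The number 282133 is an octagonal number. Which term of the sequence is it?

Set n(3n−2) = 282133, giving 3n² − 2n − 282133 = 0.
The discriminant is 4 + 12·282133 = 3385600, and √3385600 = 1840.
So n = (2 + 1840) / 6 = 1842/6 = 307.

307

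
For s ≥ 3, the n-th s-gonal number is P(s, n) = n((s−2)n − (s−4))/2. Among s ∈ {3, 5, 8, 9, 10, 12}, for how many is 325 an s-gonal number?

s = 3: P(3, 25) = 325. ✓
s = 5: P(5, 14) = 287 and P(5, 15) = 330; 325 is not s-gonal.
s = 8: P(8, 10) = 280 and P(8, 11) = 341; 325 is not s-gonal.
s = 9: P(9, 10) = 325. ✓
s = 10: P(10, 9) = 297 and P(10, 10) = 370; 325 is not s-gonal.
s = 12: P(12, 8) = 288 and P(12, 9) = 369; 325 is not s-gonal.
Hits: s ∈ {3, 9} → 2.

2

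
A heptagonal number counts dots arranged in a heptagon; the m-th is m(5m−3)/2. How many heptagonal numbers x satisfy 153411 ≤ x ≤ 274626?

83

The n-th heptagonal number is n(5n−3)/2.
Smallest index with value ≥ 153411: n = 249 (giving 154629).
Largest index with value ≤ 274626: n = 331 (giving 273406).
Indices 249 through 331: 83 terms.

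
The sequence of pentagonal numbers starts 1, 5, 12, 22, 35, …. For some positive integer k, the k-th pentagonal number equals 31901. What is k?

Set n(3n−1)/2 = 31901, giving 3n² − n − 63802 = 0.
The discriminant is 1 + 24·31901 = 765625, and √765625 = 875.
So n = (1 + 875) / 6 = 876/6 = 146.
Check: 146·(3·146 − 1)/2 = 31901. ✓

146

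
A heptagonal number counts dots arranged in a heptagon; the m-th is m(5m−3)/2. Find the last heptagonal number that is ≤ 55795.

55279

Solve n(5n−3)/2 ≤ 55795 for integer n.
n = 149 gives 55279 ≤ 55795, while n = 150 gives 56025 > 55795; so the answer is 55279.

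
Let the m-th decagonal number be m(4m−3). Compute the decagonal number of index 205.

167485

The 205th decagonal number is n(4n−3) with n = 205.
205·(4·205 − 3) = 205·817 = 167485.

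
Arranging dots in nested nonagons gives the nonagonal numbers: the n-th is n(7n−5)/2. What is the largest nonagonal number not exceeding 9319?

8976

Solve n(7n−5)/2 ≤ 9319 for integer n.
n = 51 gives 8976 ≤ 9319, while n = 52 gives 9334 > 9319; so the answer is 8976.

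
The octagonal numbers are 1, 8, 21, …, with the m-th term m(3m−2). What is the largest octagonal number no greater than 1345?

1281

Solve n(3n−2) ≤ 1345 for integer n.
n = 21 gives 1281 ≤ 1345, while n = 22 gives 1408 > 1345; so the answer is 1281.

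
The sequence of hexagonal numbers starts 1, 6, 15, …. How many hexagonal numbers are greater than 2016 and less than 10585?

The n-th hexagonal number is n(2n−1).
Smallest index with value > 2016: n = 33 (giving 2145).
Largest index with value < 10585: n = 72 (giving 10296).
Indices 33 through 72: 40 terms.

40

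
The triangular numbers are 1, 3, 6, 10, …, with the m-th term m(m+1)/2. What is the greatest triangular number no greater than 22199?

22155

Solve n(n+1)/2 ≤ 22199 for integer n.
n = 210 gives 22155 ≤ 22199, while n = 211 gives 22366 > 22199; so the answer is 22155.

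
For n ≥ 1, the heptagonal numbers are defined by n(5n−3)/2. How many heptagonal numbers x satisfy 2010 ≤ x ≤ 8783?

The n-th heptagonal number is n(5n−3)/2.
Smallest index with value ≥ 2010: n = 29 (giving 2059).
Largest index with value ≤ 8783: n = 59 (giving 8614).
Indices 29 through 59: 31 terms.

31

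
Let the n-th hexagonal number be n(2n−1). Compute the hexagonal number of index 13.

The 13th hexagonal number is n(2n−1) with n = 13.
13·(2·13 − 1) = 13·25 = 325.

325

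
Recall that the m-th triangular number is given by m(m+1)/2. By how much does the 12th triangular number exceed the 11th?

Consecutive triangular numbers differ by n: T_{12} − T_{11} = 12.

12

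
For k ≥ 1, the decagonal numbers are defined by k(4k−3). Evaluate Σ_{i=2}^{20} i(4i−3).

Σ i(4i−3) = 4Σi² − 3Σi over i = 2..20.
Σi = 210 − 1 = 209 and Σi² = 2870 − 1 = 2869.
4·2869 − 3·209 = 10849.

10849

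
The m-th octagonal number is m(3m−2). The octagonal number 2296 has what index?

Set n(3n−2) = 2296, giving 3n² − 2n − 2296 = 0.
The discriminant is 4 + 12·2296 = 27556, and √27556 = 166.
So n = (2 + 166) / 6 = 168/6 = 28.
Check: 28·(3·28 − 2) = 2296. ✓

28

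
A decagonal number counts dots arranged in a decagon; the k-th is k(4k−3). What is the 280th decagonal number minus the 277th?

280·(4·280 − 3) = 312760 and 277·(4·277 − 3) = 306085.
Difference: 312760 − 306085 = 6675.

6675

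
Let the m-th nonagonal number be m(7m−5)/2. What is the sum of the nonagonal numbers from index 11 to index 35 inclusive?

Σ i(7i−5)/2 = (7Σi² − 5Σi) / 2 over i = 11..35.
Σi = 630 − 55 = 575 and Σi² = 14910 − 385 = 14525.
(7·14525 − 5·575) / 2 = 98800/2 = 49400.

49400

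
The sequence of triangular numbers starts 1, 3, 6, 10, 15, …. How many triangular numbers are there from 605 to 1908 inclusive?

27

The n-th triangular number is n(n+1)/2.
Smallest index with value ≥ 605: n = 35 (giving 630).
Largest index with value ≤ 1908: n = 61 (giving 1891).
Indices 35 through 61: 27 terms.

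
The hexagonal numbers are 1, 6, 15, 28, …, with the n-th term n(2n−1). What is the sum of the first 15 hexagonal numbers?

Σ i(2i−1) = 2Σi² − Σi over i = 1..15.
Σi = 120 and Σi² = 1240.
2·1240 − 1·120 = 2360.

2360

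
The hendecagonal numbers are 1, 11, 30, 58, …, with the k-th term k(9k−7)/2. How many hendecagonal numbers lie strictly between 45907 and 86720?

38

The n-th hendecagonal number is n(9n−7)/2.
Smallest index with value > 45907: n = 102 (giving 46461).
Largest index with value < 86720: n = 139 (giving 86458).
Indices 102 through 139: 38 terms.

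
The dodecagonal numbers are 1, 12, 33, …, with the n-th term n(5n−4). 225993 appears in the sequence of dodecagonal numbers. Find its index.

Set n(5n−4) = 225993, giving 5n² − 4n − 225993 = 0.
So n = (4 + 2126) / 10 = 2130/10 = 213.

213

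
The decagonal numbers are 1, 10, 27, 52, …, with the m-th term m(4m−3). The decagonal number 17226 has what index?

Set n(4n−3) = 17226, giving 4n² − 3n − 17226 = 0.
The discriminant is 9 + 16·17226 = 275625, and √275625 = 525.
So n = (3 + 525) / 8 = 528/8 = 66.
Check: 66·(4·66 − 3) = 17226. ✓

66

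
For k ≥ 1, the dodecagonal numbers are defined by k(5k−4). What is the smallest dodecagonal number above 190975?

Solve n(5n−4) > 190975 for integer n.
The largest n with value ≤ 190975 is 195 (since 189345 ≤ 190975 < 191296), so the first above is n = 196, value 191296.

191296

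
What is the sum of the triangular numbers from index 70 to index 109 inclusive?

Σ i(i+1)/2 = (Σi² + Σi) / 2 over i = 70..109.
Σi = 5995 − 2415 = 3580 and Σi² = 437635 − 111895 = 325740.
(1·325740 + 1·3580) / 2 = 329320/2 = 164660.

164660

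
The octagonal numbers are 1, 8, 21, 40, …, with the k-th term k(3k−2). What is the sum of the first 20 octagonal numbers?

8190

Σ i(3i−2) = 3Σi² − 2Σi over i = 1..20.
Σi = 210 and Σi² = 2870.
3·2870 − 2·210 = 8190.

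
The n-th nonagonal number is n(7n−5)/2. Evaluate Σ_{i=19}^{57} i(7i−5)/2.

Σ i(7i−5)/2 = (7Σi² − 5Σi) / 2 over i = 19..57.
Σi = 1653 − 171 = 1482 and Σi² = 63365 − 2109 = 61256.
(7·61256 − 5·1482) / 2 = 421382/2 = 210691.

210691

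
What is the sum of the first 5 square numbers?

55

Σ_{i=1}^{5} i² = 5·6·11/6 = 55.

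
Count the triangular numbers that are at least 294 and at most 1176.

The n-th triangular number is n(n+1)/2.
Smallest index with value ≥ 294: n = 24 (giving 300).
Largest index with value ≤ 1176: n = 48 (giving 1176).
Indices 24 through 48: 25 terms.

25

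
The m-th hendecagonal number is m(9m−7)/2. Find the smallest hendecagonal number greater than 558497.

559505

Solve n(9n−7)/2 > 558497 for integer n.
The largest n with value ≤ 558497 is 352 (since 556336 ≤ 558497 < 559505), so the first above is n = 353, value 559505.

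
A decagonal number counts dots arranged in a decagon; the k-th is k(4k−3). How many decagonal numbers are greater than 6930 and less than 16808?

23

The n-th decagonal number is n(4n−3).
Smallest index with value > 6930: n = 43 (giving 7267).
Largest index with value < 16808: n = 65 (giving 16705).
Indices 43 through 65: 23 terms.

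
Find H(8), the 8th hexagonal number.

120

The 8th hexagonal number is n(2n−1) with n = 8.
8·(2·8 − 1) = 8·15 = 120.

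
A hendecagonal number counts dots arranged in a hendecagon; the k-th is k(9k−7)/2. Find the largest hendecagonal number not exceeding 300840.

298635

Solve n(9n−7)/2 ≤ 300840 for integer n.
n = 258 gives 298635 ≤ 300840, while n = 259 gives 300958 > 300840; so the answer is 298635.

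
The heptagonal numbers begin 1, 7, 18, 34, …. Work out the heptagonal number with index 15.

15·(5·15 − 3)/2 = 15·72/2 = 15·36 = 540.

540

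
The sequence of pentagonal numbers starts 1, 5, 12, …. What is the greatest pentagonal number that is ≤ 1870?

1820

Solve n(3n−1)/2 ≤ 1870 for integer n.
n = 35 gives 1820 ≤ 1870, while n = 36 gives 1926 > 1870; so the answer is 1820.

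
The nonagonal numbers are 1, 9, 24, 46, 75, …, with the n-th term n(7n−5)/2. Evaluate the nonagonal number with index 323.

364344

The 323rd nonagonal number is n(7n−5)/2 with n = 323.
323·(7·323 − 5)/2 = 323·2256/2 = 323·1128 = 364344.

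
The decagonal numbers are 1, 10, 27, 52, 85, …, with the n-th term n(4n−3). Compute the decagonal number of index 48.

9072

The 48th decagonal number is n(4n−3) with n = 48.
48·(4·48 − 3) = 48·189 = 9072.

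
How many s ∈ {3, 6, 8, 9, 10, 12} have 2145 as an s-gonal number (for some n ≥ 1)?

s = 3: P(3, 65) = 2145. ✓
s = 6: P(6, 33) = 2145. ✓
s = 8: P(8, 27) = 2133 and P(8, 28) = 2296; 2145 is not s-gonal.
s = 9: P(9, 25) = 2125 and P(9, 26) = 2301; 2145 is not s-gonal.
s = 10: P(10, 23) = 2047 and P(10, 24) = 2232; 2145 is not s-gonal.
s = 12: P(12, 21) = 2121 and P(12, 22) = 2332; 2145 is not s-gonal.
Hits: s ∈ {3, 6} → 2.

2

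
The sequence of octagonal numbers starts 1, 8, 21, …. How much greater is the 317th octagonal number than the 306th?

317·(3·317 − 2) = 300833 and 306·(3·306 − 2) = 280296.
Difference: 300833 − 280296 = 20537.

20537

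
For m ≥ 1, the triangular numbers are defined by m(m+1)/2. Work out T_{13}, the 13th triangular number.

91

The 13th triangular number is n(n+1)/2 with n = 13.
13·14/2 = 182/2 = 91.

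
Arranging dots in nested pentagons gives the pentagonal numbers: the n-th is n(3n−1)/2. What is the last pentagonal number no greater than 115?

92

Solve n(3n−1)/2 ≤ 115 for integer n.
n = 8 gives 92 ≤ 115, while n = 9 gives 117 > 115; so the answer is 92.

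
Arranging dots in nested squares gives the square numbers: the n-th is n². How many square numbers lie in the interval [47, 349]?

12

The n-th square number is n².
Smallest index with value ≥ 47: n = 7 (giving 49).
Largest index with value ≤ 349: n = 18 (giving 324).
Indices 7 through 18: 12 terms.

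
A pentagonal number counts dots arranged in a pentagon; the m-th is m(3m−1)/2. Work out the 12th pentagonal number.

12·(3·12 − 1)/2 = 12·35/2 = 210.

210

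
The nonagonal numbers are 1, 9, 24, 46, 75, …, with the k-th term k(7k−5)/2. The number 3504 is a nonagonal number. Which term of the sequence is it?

32

Set n(7n−5)/2 = 3504, giving 7n² − 5n − 7008 = 0.
The discriminant is 25 + 56·3504 = 196249, and √196249 = 443.
So n = (5 + 443) / 14 = 448/14 = 32.
Check: 32·(7·32 − 5)/2 = 3504. ✓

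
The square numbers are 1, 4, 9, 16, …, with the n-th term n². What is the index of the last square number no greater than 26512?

162

Solve n² ≤ 26512 for integer n.
n = 162 gives 26244 ≤ 26512, while n = 163 gives 26569 > 26512; so the answer is index 162.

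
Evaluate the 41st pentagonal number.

The 41st pentagonal number is n(3n−1)/2 with n = 41.
41·(3·41 − 1)/2 = 41·122/2 = 41·61 = 2501.

2501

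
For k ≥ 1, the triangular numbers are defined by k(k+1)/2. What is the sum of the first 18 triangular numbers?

1140

Σ i(i+1)/2 = (Σi² + Σi) / 2 over i = 1..18.
Σi = 171 and Σi² = 2109.
(1·2109 + 1·171) / 2 = 2280/2 = 1140.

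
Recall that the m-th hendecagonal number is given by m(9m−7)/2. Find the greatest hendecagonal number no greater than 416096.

414808

Solve n(9n−7)/2 ≤ 416096 for integer n.
n = 304 gives 414808 ≤ 416096, while n = 305 gives 417545 > 416096; so the answer is 414808.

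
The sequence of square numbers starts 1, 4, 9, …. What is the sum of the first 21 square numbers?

Σ_{i=1}^{21} i² = 21·22·43/6 = 3311.

3311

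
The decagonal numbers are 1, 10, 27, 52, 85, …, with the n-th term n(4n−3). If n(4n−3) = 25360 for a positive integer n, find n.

Set n(4n−3) = 25360, giving 4n² − 3n − 25360 = 0.
The discriminant is 9 + 16·25360 = 405769, and √405769 = 637.
So n = (3 + 637) / 8 = 640/8 = 80.

80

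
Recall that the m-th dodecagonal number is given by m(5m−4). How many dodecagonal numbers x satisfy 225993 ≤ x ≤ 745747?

The n-th dodecagonal number is n(5n−4).
Smallest index with value ≥ 225993: n = 213 (giving 225993).
Largest index with value ≤ 745747: n = 386 (giving 743436).
Indices 213 through 386: 174 terms.

174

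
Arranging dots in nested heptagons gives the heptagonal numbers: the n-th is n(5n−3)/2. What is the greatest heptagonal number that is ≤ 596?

540

Solve n(5n−3)/2 ≤ 596 for integer n.
n = 15 gives 540 ≤ 596, while n = 16 gives 616 > 596; so the answer is 540.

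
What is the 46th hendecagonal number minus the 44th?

803

46·(9·46 − 7)/2 = 9361 and 44·(9·44 − 7)/2 = 8558.
Difference: 9361 − 8558 = 803.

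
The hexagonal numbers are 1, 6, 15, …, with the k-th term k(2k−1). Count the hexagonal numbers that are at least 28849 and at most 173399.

174

The n-th hexagonal number is n(2n−1).
Smallest index with value ≥ 28849: n = 121 (giving 29161).
Largest index with value ≤ 173399: n = 294 (giving 172578).
Indices 121 through 294: 174 terms.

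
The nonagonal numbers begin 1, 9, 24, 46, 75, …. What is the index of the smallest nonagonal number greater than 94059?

Solve n(7n−5)/2 > 94059 for integer n.
The largest n with value ≤ 94059 is 164 (since 93726 ≤ 94059 < 94875), so the first above is n = 165, value 94875.

165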